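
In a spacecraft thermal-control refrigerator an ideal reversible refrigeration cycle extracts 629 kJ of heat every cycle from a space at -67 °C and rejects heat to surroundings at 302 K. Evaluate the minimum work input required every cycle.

W_in ≈ 292 kJ

T_C = -67 °C → -67 + 273.15 = 206.15 K.
For a reversible refrigerator, COP_R = T_C/(T_H − T_C) = 206.15/95.85 = 2.1508.
W = Q_C/COP_R = 629/2.1508 = 292 kJ.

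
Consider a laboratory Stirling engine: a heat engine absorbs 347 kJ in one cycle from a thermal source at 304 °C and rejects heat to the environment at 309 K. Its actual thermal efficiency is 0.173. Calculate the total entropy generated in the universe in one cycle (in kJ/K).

T_H = 304 °C → 304 + 273.15 = 577.15 K.
W = η·Q_H = 0.173 × 347 = 60.03 kJ, so Q_C = Q_H − W = 287.0 kJ.
Entropy balance on the reservoirs: −Q_H/T_H = -0.6012 kJ/K, +Q_C/T_C = 0.9287 kJ/K.
ΔS_univ = −Q_H/T_H + Q_C/T_C = 0.3275 kJ/K (> 0, since η = 0.173 < η_Carnot = 0.465).

ΔS_univ ≈ 0.3275 kJ/K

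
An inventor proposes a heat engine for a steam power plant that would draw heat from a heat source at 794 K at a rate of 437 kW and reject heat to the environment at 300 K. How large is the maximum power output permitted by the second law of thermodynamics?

Ẇ_max ≈ 272 kW

No engine can exceed the Carnot limit: η_max = 1 − T_C/T_H = 1 − 300.00/794.00 = 0.6222.
W_max = η_max · Q_H = 0.6222 × 437 = 272 kW.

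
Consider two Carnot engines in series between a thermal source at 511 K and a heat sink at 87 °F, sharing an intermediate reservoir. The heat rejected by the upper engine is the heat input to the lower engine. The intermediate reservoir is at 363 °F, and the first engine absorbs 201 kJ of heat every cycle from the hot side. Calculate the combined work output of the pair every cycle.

T_C = 87 °F → (87 − 32) × 5/9 = 30.56 °C = 303.71 K.
Two reversible stages in series are equivalent to a single Carnot engine between T_H and T_C, so η_total = 1 − T_C/T_H = 1 − 303.71/511.00 = 0.4057.
W_total = η_total · Q_H = 0.4057 × 201 = 81.54 kJ.

W_total ≈ 81.54 kJ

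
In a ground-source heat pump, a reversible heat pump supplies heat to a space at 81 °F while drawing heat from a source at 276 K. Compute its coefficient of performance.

T_H = 81 °F → (81 − 32) × 5/9 = 27.22 °C = 300.37 K.
Reversible heating COP: COP_HP = T_H/(T_H − T_C) = 300.37/(300.37 − 276.00) = 12.3.

COP_HP ≈ 12.3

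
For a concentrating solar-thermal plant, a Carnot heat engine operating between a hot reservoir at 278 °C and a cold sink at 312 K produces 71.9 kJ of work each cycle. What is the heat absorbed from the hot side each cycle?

Q_H ≈ 166 kJ

T_H = 278 °C → 278 + 273.15 = 551.15 K.
For a reversible engine, η = 1 − T_C/T_H = 1 − 312.00/551.15 = 0.4339.
Q_H = W/η = 71.9/0.4339 = 166 kJ.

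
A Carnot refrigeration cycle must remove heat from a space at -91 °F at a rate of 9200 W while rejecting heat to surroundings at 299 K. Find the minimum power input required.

T_C = -91 °F → (-91 − 32) × 5/9 = -68.33 °C = 204.82 K.
Carnot COP: COP_R = T_C/(T_H − T_C) = 204.82/94.18 = 2.1747.
W = Q_C/COP_R = 9200/2.1747 = 4231 W.

Ẇ_in ≈ 4231 W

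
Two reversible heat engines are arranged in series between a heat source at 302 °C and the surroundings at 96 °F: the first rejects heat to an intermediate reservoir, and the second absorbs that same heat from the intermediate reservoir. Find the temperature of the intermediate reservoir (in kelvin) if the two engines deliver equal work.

T_m ≈ 442 K

T_H = 302 °C → 302 + 273.15 = 575.15 K.
T_C = 96 °F → (96 − 32) × 5/9 = 35.56 °C = 308.71 K.
For reversible stages Q_m = Q_H·(T_m/T_H). Setting W₁ = Q_H(1 − T_m/T_H) equal to W₂ = Q_m(1 − T_C/T_m) = Q_H·(T_m − T_C)/T_H gives T_H − T_m = T_m − T_C, so T_m = (T_H + T_C)/2 = (575.15 + 308.71)/2 = 442 K.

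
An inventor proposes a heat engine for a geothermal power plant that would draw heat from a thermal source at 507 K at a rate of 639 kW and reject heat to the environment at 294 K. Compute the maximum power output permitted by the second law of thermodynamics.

By the Carnot theorem, η_max = 1 − T_C/T_H = 1 − 294.00/507.00 = 0.4201.
W_max = η_max · Q_H = 0.4201 × 639 = 268 kW.

Ẇ_max ≈ 268 kW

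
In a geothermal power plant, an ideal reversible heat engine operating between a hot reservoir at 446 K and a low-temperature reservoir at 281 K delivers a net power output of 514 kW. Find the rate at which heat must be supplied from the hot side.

Q̇_H ≈ 1390 kW

Since the cycle is reversible, η = 1 − T_C/T_H = 1 − 281.00/446.00 = 0.3700.
Q_H = W/η = 514/0.3700 = 1390 kW.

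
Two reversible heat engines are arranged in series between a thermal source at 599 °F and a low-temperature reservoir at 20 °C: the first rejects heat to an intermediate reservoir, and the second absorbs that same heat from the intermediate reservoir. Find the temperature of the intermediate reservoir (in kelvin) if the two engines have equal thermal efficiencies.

T_m ≈ 415.2 K

T_H = 599 °F → (599 − 32) × 5/9 = 315.00 °C = 588.15 K.
T_C = 20 °C → 20 + 273.15 = 293.15 K.
Equal efficiencies require 1 − T_m/T_H = 1 − T_C/T_m, i.e. T_m/T_H = T_C/T_m, so T_m = √(T_H·T_C) = √(588.15 × 293.15) = 415.2 K.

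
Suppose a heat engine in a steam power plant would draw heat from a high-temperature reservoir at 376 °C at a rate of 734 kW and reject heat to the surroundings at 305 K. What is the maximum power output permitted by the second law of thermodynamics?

T_H = 376 °C → 376 + 273.15 = 649.15 K.
By the Carnot theorem, η_max = 1 − T_C/T_H = 1 − 305.00/649.15 = 0.5302.
W_max = η_max · Q_H = 0.5302 × 734 = 389 kW.

Ẇ_max ≈ 389 kW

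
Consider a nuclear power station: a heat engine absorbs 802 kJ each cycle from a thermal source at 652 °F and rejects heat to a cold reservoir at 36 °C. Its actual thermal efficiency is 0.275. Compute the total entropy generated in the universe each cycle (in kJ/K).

T_H = 652 °F → (652 − 32) × 5/9 = 344.44 °C = 617.59 K.
T_C = 36 °C → 36 + 273.15 = 309.15 K.
W = η·Q_H = 0.275 × 802 = 220.6 kJ, so Q_C = Q_H − W = 581.5 kJ.
Reservoir entropy changes: ΔS_H = −Q_H/T_H = −802/617.59 = -1.299 kJ/K and ΔS_C = +Q_C/T_C = 581.5/309.15 = 1.881 kJ/K.
ΔS_univ = −Q_H/T_H + Q_C/T_C = 0.5822 kJ/K (> 0, since η = 0.275 < η_Carnot = 0.499).

ΔS_univ ≈ 0.5822 kJ/K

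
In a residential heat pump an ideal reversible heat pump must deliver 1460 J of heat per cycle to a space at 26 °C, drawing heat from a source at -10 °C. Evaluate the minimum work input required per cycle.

T_H = 26 °C → 26 + 273.15 = 299.15 K.
T_C = -10 °C → -10 + 273.15 = 263.15 K.
COP_HP = T_H/(T_H − T_C) = 299.15/36.00 = 8.3097.
W = Q_H/COP_HP = 1460/8.3097 = 175.7 J.

W_in ≈ 175.7 J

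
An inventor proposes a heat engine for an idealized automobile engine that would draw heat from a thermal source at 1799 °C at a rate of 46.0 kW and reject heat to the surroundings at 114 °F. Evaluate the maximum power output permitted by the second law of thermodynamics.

T_H = 1799 °C → 1799 + 273.15 = 2072.15 K.
T_C = 114 °F → (114 − 32) × 5/9 = 45.56 °C = 318.71 K.
By the Carnot theorem, η_max = 1 − T_C/T_H = 1 − 318.71/2072.15 = 0.8462.
W_max = η_max · Q_H = 0.8462 × 46.0 = 38.93 kW.

Ẇ_max ≈ 38.93 kW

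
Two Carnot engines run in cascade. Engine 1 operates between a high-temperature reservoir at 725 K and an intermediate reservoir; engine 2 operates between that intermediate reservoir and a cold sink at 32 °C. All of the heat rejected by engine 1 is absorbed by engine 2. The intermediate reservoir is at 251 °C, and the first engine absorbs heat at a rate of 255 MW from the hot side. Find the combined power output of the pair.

Ẇ_total ≈ 148 MW

T_C = 32 °C → 32 + 273.15 = 305.15 K.
Two reversible stages in series are equivalent to a single Carnot engine between T_H and T_C, so η_total = 1 − T_C/T_H = 1 − 305.15/725.00 = 0.5791.
W_total = η_total · Q_H = 0.5791 × 255 = 148 MW.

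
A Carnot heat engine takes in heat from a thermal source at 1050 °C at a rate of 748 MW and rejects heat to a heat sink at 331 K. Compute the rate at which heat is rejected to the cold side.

T_H = 1050 °C → 1050 + 273.15 = 1323.15 K.
The Carnot efficiency is η = 1 − T_C/T_H = 1 − 331.00/1323.15 = 0.7498.
For a reversible cycle Q_C/Q_H = T_C/T_H, so Q_C = 748 × 331.00/1323.15 = 187 MW.

Q̇_C ≈ 187 MW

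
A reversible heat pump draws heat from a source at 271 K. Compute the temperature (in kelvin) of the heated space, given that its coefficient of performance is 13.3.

COP_HP = T_H/(T_H − T_C) ⇒ T_H = T_C·COP_HP/(COP_HP − 1) = 271.00 × 13.3/(13.3 − 1) = 293 K.

T_H ≈ 293 K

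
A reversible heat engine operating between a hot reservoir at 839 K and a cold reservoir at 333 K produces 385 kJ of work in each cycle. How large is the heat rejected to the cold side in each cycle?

Q_C ≈ 253 kJ

The Carnot efficiency is η = 1 − T_C/T_H = 1 − 333.00/839.00 = 0.6031.
Since Q_C/Q_H = T_C/T_H and Q_H = W/η, Q_C = W·T_C/(T_H − T_C) = 385 × 333.00/506.00 = 253 kJ.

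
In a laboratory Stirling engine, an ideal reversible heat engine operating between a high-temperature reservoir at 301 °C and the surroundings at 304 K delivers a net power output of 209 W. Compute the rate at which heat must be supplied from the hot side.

T_H = 301 °C → 301 + 273.15 = 574.15 K.
For a reversible engine, η = 1 − T_C/T_H = 1 − 304.00/574.15 = 0.4705.
Q_H = W/η = 209/0.4705 = 444 W.

Q̇_H ≈ 444 W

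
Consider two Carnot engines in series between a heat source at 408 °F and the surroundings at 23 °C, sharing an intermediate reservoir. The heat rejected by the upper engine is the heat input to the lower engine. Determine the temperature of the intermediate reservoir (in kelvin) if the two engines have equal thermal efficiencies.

T_H = 408 °F → (408 − 32) × 5/9 = 208.89 °C = 482.04 K.
T_C = 23 °C → 23 + 273.15 = 296.15 K.
Equal efficiencies require 1 − T_m/T_H = 1 − T_C/T_m, i.e. T_m/T_H = T_C/T_m, so T_m = √(T_H·T_C) = √(482.04 × 296.15) = 378 K.

T_m ≈ 378 K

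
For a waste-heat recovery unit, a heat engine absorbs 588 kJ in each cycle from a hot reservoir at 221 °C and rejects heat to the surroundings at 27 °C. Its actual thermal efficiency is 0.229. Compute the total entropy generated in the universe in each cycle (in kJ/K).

ΔS_univ ≈ 0.320 kJ/K

T_H = 221 °C → 221 + 273.15 = 494.15 K.
T_C = 27 °C → 27 + 273.15 = 300.15 K.
W = η·Q_H = 0.229 × 588 = 134.7 kJ, so Q_C = Q_H − W = 453.3 kJ.
Reservoir entropy changes: ΔS_H = −Q_H/T_H = −588/494.15 = -1.190 kJ/K and ΔS_C = +Q_C/T_C = 453.3/300.15 = 1.510 kJ/K.
ΔS_univ = −Q_H/T_H + Q_C/T_C = 0.320 kJ/K (> 0, since η = 0.229 < η_Carnot = 0.393).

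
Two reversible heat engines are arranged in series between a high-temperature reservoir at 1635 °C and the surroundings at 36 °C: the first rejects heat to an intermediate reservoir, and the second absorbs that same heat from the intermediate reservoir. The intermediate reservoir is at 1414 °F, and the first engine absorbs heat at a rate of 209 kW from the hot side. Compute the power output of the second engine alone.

Ẇ₂ ≈ 80.2 kW

T_H = 1635 °C → 1635 + 273.15 = 1908.15 K.
T_C = 36 °C → 36 + 273.15 = 309.15 K.
T_m = 1414 °F → (1414 − 32) × 5/9 = 767.78 °C = 1040.93 K.
Heat entering the second stage: Q_m = Q_H·(T_m/T_H) = 209 × 1040.93/1908.15 = 114 kW.
Second-stage efficiency η₂ = 1 − T_C/T_m = 1 − 309.15/1040.93 = 0.7030, so W₂ = η₂·Q_m = 80.2 kW.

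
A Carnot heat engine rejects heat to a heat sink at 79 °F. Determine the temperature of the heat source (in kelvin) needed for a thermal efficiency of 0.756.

T_C = 79 °F → (79 − 32) × 5/9 = 26.11 °C = 299.26 K.
From η = 1 − T_C/T_H, solving for T_H gives T_H = T_C/(1 − η) = 299.26/(1 − 0.756) = 1230 K.

T_H ≈ 1230 K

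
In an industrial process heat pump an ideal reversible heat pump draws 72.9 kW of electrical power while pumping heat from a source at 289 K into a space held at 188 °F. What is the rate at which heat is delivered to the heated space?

Q̇_H ≈ 370.4 kW

T_H = 188 °F → (188 − 32) × 5/9 = 86.67 °C = 359.82 K.
Reversible heating COP: COP_HP = T_H/(T_H − T_C) = 359.82/70.82 = 5.0810.
Q_H = COP_HP · W = 5.0810 × 72.9 = 370.4 kW.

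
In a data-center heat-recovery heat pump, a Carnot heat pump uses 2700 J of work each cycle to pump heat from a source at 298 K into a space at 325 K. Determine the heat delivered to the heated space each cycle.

For a reversible heat pump, COP_HP = T_H/(T_H − T_C) = 325.00/27.00 = 12.0370.
Q_H = COP_HP · W = 12.0370 × 2700 = 32500 J.

Q_H ≈ 32500 J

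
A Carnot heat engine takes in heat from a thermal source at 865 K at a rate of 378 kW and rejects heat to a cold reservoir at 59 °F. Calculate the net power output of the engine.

T_C = 59 °F → (59 − 32) × 5/9 = 15.00 °C = 288.15 K.
Carnot efficiency: η = 1 − T_C/T_H = 1 − 288.15/865.00 = 0.6669.
W = η·Q_H = 0.6669 × 378 = 252 kW.

Ẇ ≈ 252 kW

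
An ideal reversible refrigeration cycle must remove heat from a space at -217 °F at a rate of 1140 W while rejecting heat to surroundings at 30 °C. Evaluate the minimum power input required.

T_H = 30 °C → 30 + 273.15 = 303.15 K.
T_C = -217 °F → (-217 − 32) × 5/9 = -138.33 °C = 134.82 K.
Carnot COP: COP_R = T_C/(T_H − T_C) = 134.82/168.33 = 0.8009.
W = Q_C/COP_R = 1140/0.8009 = 1423 W.

Ẇ_in ≈ 1423 W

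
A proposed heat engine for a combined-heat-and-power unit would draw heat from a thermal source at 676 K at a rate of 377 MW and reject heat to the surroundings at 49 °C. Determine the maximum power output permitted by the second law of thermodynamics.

Ẇ_max ≈ 197 MW

T_C = 49 °C → 49 + 273.15 = 322.15 K.
No engine can exceed the Carnot limit: η_max = 1 − T_C/T_H = 1 − 322.15/676.00 = 0.5234.
W_max = η_max · Q_H = 0.5234 × 377 = 197 MW.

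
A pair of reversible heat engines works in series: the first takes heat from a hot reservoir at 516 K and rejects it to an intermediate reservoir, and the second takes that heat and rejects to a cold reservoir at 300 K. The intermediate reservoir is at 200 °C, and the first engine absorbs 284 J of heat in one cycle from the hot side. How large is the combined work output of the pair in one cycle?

Two reversible stages in series are equivalent to a single Carnot engine between T_H and T_C, so η_total = 1 − T_C/T_H = 1 − 300.00/516.00 = 0.4186.
W_total = η_total · Q_H = 0.4186 × 284 = 119 J.

W_total ≈ 119 J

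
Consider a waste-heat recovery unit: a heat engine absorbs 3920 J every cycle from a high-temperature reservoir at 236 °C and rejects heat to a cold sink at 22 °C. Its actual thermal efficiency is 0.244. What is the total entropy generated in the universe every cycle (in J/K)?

T_H = 236 °C → 236 + 273.15 = 509.15 K.
T_C = 22 °C → 22 + 273.15 = 295.15 K.
W = η·Q_H = 0.244 × 3920 = 956.5 J, so Q_C = Q_H − W = 2964 J.
The hot reservoir loses entropy Q_H/T_H = 3920/509.15 = 7.699 J/K; the cold reservoir gains Q_C/T_C = 2964/295.15 = 10.04 J/K.
ΔS_univ = −Q_H/T_H + Q_C/T_C = 2.34 J/K (> 0, since η = 0.244 < η_Carnot = 0.420).

ΔS_univ ≈ 2.34 J/K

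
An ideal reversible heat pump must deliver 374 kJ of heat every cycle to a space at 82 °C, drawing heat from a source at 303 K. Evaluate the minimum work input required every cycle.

T_H = 82 °C → 82 + 273.15 = 355.15 K.
Reversible heating COP: COP_HP = T_H/(T_H − T_C) = 355.15/52.15 = 6.8102.
W = Q_H/COP_HP = 374/6.8102 = 54.9 kJ.

W_in ≈ 54.9 kJ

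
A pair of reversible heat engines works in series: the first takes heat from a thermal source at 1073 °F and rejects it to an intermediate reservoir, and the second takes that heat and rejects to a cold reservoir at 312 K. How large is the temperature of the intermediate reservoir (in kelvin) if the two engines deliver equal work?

T_m ≈ 582 K

T_H = 1073 °F → (1073 − 32) × 5/9 = 578.33 °C = 851.48 K.
For reversible stages Q_m = Q_H·(T_m/T_H). Setting W₁ = Q_H(1 − T_m/T_H) equal to W₂ = Q_m(1 − T_C/T_m) = Q_H·(T_m − T_C)/T_H gives T_H − T_m = T_m − T_C, so T_m = (T_H + T_C)/2 = (851.48 + 312.00)/2 = 582 K.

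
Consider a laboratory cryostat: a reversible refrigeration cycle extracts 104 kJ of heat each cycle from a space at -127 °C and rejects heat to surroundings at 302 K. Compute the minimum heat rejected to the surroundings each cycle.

Q_H ≈ 214.9 kJ

T_C = -127 °C → -127 + 273.15 = 146.15 K.
For a reversible cycle Q_H/Q_C = T_H/T_C, so Q_H = Q_C·T_H/T_C = 104 × 302.00/146.15 = 214.9 kJ.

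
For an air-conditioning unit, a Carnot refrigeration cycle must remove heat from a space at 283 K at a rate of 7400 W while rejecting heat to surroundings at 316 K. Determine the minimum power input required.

Ẇ_in ≈ 862.9 W

For a reversible refrigerator, COP_R = T_C/(T_H − T_C) = 283.00/33.00 = 8.5758.
W = Q_C/COP_R = 7400/8.5758 = 862.9 W.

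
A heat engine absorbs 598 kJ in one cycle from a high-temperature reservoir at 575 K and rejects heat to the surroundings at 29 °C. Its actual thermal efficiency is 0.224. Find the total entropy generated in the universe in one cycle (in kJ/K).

T_C = 29 °C → 29 + 273.15 = 302.15 K.
W = η·Q_H = 0.224 × 598 = 134.0 kJ, so Q_C = Q_H − W = 464.0 kJ.
Reservoir entropy changes: ΔS_H = −Q_H/T_H = −598/575.00 = -1.040 kJ/K and ΔS_C = +Q_C/T_C = 464.0/302.15 = 1.536 kJ/K.
ΔS_univ = −Q_H/T_H + Q_C/T_C = 0.496 kJ/K (> 0, since η = 0.224 < η_Carnot = 0.475).

ΔS_univ ≈ 0.496 kJ/K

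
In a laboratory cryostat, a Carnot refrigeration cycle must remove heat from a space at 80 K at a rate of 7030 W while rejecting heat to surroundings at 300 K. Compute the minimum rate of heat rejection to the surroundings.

Q̇_H ≈ 26400 W

For a reversible cycle Q_H/Q_C = T_H/T_C, so Q_H = Q_C·T_H/T_C = 7030 × 300.00/80.00 = 26400 W.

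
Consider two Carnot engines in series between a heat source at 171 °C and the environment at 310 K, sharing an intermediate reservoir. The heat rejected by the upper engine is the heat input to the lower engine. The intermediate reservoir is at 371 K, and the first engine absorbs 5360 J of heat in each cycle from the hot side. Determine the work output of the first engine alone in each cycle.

T_H = 171 °C → 171 + 273.15 = 444.15 K.
First-stage efficiency η₁ = 1 − T_m/T_H = 1 − 371.00/444.15 = 0.1647.
W₁ = η₁·Q_H = 0.1647 × 5360 = 883 J.

W₁ ≈ 883 J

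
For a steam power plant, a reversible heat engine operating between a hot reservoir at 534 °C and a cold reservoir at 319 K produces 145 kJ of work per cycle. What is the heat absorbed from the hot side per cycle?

Q_H ≈ 240 kJ

T_H = 534 °C → 534 + 273.15 = 807.15 K.
Carnot efficiency: η = 1 − T_C/T_H = 1 − 319.00/807.15 = 0.6048.
Q_H = W/η = 145/0.6048 = 240 kJ.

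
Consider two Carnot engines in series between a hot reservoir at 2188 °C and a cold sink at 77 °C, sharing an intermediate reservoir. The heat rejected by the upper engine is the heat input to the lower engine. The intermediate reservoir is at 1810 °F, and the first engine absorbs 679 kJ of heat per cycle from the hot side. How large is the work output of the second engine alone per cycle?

T_H = 2188 °C → 2188 + 273.15 = 2461.15 K.
T_C = 77 °C → 77 + 273.15 = 350.15 K.
T_m = 1810 °F → (1810 − 32) × 5/9 = 987.78 °C = 1260.93 K.
Heat entering the second stage: Q_m = Q_H·(T_m/T_H) = 679 × 1260.93/2461.15 = 348 kJ.
Second-stage efficiency η₂ = 1 − T_C/T_m = 1 − 350.15/1260.93 = 0.7223, so W₂ = η₂·Q_m = 251 kJ.

W₂ ≈ 251 kJ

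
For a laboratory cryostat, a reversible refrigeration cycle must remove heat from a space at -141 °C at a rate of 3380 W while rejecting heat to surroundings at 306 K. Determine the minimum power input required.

T_C = -141 °C → -141 + 273.15 = 132.15 K.
Carnot COP: COP_R = T_C/(T_H − T_C) = 132.15/173.85 = 0.7601.
W = Q_C/COP_R = 3380/0.7601 = 4450 W.

Ẇ_in ≈ 4450 W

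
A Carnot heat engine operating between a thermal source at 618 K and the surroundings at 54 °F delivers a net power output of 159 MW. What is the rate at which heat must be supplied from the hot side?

Q̇_H ≈ 295 MW

T_C = 54 °F → (54 − 32) × 5/9 = 12.22 °C = 285.37 K.
Since the cycle is reversible, η = 1 − T_C/T_H = 1 − 285.37/618.00 = 0.5382.
Q_H = W/η = 159/0.5382 = 295 MW.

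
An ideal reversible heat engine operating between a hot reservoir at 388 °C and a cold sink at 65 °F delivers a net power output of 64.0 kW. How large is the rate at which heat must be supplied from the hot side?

Q̇_H ≈ 114 kW

T_H = 388 °C → 388 + 273.15 = 661.15 K.
T_C = 65 °F → (65 − 32) × 5/9 = 18.33 °C = 291.48 K.
For a reversible engine, η = 1 − T_C/T_H = 1 − 291.48/661.15 = 0.5591.
Q_H = W/η = 64.0/0.5591 = 114 kW.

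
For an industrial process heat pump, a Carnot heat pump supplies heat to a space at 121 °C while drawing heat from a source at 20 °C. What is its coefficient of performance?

COP_HP ≈ 3.90

T_H = 121 °C → 121 + 273.15 = 394.15 K.
T_C = 20 °C → 20 + 273.15 = 293.15 K.
Reversible heating COP: COP_HP = T_H/(T_H − T_C) = 394.15/(394.15 − 293.15) = 3.90.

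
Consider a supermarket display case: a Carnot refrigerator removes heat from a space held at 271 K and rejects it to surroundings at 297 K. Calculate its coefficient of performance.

COP_R = T_C/(T_H − T_C) = 271.00/(297.00 − 271.00) = 10.4.

COP_R ≈ 10.4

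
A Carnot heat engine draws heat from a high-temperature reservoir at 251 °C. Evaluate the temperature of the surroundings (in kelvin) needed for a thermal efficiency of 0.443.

T_H = 251 °C → 251 + 273.15 = 524.15 K.
From η = 1 − T_C/T_H, T_C = T_H·(1 − η) = 524.15 × (1 − 0.443) = 292 K.

T_C ≈ 292 K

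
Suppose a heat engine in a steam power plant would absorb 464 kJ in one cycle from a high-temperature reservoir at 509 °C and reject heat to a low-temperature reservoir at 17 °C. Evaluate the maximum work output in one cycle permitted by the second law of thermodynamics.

T_H = 509 °C → 509 + 273.15 = 782.15 K.
T_C = 17 °C → 17 + 273.15 = 290.15 K.
No engine can exceed the Carnot limit: η_max = 1 − T_C/T_H = 1 − 290.15/782.15 = 0.6290.
W_max = η_max · Q_H = 0.6290 × 464 = 292 kJ.

W_max ≈ 292 kJ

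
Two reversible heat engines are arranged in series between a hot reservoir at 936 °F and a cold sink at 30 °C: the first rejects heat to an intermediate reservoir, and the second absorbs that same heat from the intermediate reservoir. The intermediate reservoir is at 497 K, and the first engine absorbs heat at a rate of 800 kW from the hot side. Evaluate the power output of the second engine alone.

T_H = 936 °F → (936 − 32) × 5/9 = 502.22 °C = 775.37 K.
T_C = 30 °C → 30 + 273.15 = 303.15 K.
Heat entering the second stage: Q_m = Q_H·(T_m/T_H) = 800 × 497.00/775.37 = 512.8 kW.
Second-stage efficiency η₂ = 1 − T_C/T_m = 1 − 303.15/497.00 = 0.3900, so W₂ = η₂·Q_m = 200.0 kW.

Ẇ₂ ≈ 200.0 kW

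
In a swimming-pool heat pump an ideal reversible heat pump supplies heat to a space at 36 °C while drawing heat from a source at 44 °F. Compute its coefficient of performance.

COP_HP ≈ 10.5

T_H = 36 °C → 36 + 273.15 = 309.15 K.
T_C = 44 °F → (44 − 32) × 5/9 = 6.67 °C = 279.82 K.
COP_HP = T_H/(T_H − T_C) = 309.15/(309.15 − 279.82) = 10.5.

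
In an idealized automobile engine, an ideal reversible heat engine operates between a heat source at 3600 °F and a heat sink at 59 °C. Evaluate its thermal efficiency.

T_H = 3600 °F → (3600 − 32) × 5/9 = 1982.22 °C = 2255.37 K.
T_C = 59 °C → 59 + 273.15 = 332.15 K.
For a reversible engine, η = 1 − T_C/T_H = 1 − 332.15/2255.37 = 0.853.

η ≈ 0.853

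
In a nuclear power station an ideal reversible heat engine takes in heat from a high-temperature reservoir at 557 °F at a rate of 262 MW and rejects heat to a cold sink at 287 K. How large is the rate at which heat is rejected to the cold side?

Q̇_C ≈ 133 MW

T_H = 557 °F → (557 − 32) × 5/9 = 291.67 °C = 564.82 K.
The Carnot efficiency is η = 1 − T_C/T_H = 1 − 287.00/564.82 = 0.4919.
For a reversible cycle Q_C/Q_H = T_C/T_H, so Q_C = 262 × 287.00/564.82 = 133 MW.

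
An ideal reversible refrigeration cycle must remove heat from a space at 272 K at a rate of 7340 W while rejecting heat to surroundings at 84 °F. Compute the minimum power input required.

T_H = 84 °F → (84 − 32) × 5/9 = 28.89 °C = 302.04 K.
The reversible coefficient of performance is COP_R = T_C/(T_H − T_C) = 272.00/30.04 = 9.0549.
W = Q_C/COP_R = 7340/9.0549 = 810.6 W.

Ẇ_in ≈ 810.6 W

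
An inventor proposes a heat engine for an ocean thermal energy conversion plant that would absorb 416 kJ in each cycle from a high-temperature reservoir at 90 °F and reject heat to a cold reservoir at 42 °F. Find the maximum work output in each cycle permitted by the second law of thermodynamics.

T_H = 90 °F → (90 − 32) × 5/9 = 32.22 °C = 305.37 K.
T_C = 42 °F → (42 − 32) × 5/9 = 5.56 °C = 278.71 K.
No engine can exceed the Carnot limit: η_max = 1 − T_C/T_H = 1 − 278.71/305.37 = 0.0873.
W_max = η_max · Q_H = 0.0873 × 416 = 36.33 kJ.

W_max ≈ 36.33 kJ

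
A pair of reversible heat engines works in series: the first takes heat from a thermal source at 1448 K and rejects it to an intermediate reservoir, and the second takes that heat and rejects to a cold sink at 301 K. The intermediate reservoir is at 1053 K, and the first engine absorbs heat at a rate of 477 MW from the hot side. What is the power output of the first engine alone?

Ẇ₁ ≈ 130.1 MW

First-stage efficiency η₁ = 1 − T_m/T_H = 1 − 1053.00/1448.00 = 0.2728.
W₁ = η₁·Q_H = 0.2728 × 477 = 130.1 MW.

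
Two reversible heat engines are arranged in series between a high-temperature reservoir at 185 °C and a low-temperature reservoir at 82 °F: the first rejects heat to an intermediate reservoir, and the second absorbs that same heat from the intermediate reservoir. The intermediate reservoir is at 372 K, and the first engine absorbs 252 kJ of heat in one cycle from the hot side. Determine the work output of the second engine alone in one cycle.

T_H = 185 °C → 185 + 273.15 = 458.15 K.
T_C = 82 °F → (82 − 32) × 5/9 = 27.78 °C = 300.93 K.
Heat entering the second stage: Q_m = Q_H·(T_m/T_H) = 252 × 372.00/458.15 = 204.6 kJ.
Second-stage efficiency η₂ = 1 − T_C/T_m = 1 − 300.93/372.00 = 0.1911, so W₂ = η₂·Q_m = 39.09 kJ.

W₂ ≈ 39.09 kJ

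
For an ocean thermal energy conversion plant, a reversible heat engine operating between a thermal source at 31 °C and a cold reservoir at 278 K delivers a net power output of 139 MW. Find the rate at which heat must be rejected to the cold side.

T_H = 31 °C → 31 + 273.15 = 304.15 K.
For a reversible engine, η = 1 − T_C/T_H = 1 − 278.00/304.15 = 0.0860.
Since Q_C/Q_H = T_C/T_H and Q_H = W/η, Q_C = W·T_C/(T_H − T_C) = 139 × 278.00/26.15 = 1480 MW.

Q̇_C ≈ 1480 MW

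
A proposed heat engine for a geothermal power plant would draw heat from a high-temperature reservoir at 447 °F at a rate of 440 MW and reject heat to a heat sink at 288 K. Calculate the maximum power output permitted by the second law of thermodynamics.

T_H = 447 °F → (447 − 32) × 5/9 = 230.56 °C = 503.71 K.
The upper bound on efficiency is η_max = 1 − T_C/T_H = 1 − 288.00/503.71 = 0.4282.
W_max = η_max · Q_H = 0.4282 × 440 = 188 MW.

Ẇ_max ≈ 188 MW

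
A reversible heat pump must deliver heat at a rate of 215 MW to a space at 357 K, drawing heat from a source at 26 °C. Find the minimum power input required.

T_C = 26 °C → 26 + 273.15 = 299.15 K.
Reversible heating COP: COP_HP = T_H/(T_H − T_C) = 357.00/57.85 = 6.1711.
W = Q_H/COP_HP = 215/6.1711 = 34.8 MW.

Ẇ_in ≈ 34.8 MW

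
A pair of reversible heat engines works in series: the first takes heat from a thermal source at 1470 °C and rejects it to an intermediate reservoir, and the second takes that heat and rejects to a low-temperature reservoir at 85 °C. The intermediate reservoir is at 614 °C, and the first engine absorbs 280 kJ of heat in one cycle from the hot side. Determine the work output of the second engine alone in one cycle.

T_H = 1470 °C → 1470 + 273.15 = 1743.15 K.
T_C = 85 °C → 85 + 273.15 = 358.15 K.
T_m = 614 °C → 614 + 273.15 = 887.15 K.
Heat entering the second stage: Q_m = Q_H·(T_m/T_H) = 280 × 887.15/1743.15 = 143 kJ.
Second-stage efficiency η₂ = 1 − T_C/T_m = 1 − 358.15/887.15 = 0.5963, so W₂ = η₂·Q_m = 85.0 kJ.

W₂ ≈ 85.0 kJ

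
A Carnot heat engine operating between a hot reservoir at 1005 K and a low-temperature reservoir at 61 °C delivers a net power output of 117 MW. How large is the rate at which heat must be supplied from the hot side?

Q̇_H ≈ 175.3 MW

T_C = 61 °C → 61 + 273.15 = 334.15 K.
η_rev = 1 − T_C/T_H = 1 − 334.15/1005.00 = 0.6675.
Q_H = W/η = 117/0.6675 = 175.3 MW.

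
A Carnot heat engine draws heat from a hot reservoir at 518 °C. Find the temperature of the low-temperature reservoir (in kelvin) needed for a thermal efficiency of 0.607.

T_H = 518 °C → 518 + 273.15 = 791.15 K.
From η = 1 − T_C/T_H, T_C = T_H·(1 − η) = 791.15 × (1 − 0.607) = 310.9 K.

T_C ≈ 310.9 K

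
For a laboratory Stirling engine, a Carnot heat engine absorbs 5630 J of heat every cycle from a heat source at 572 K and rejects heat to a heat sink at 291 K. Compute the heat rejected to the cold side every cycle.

Q_C ≈ 2860 J

Since the cycle is reversible, η = 1 − T_C/T_H = 1 − 291.00/572.00 = 0.4913.
For a reversible cycle Q_C/Q_H = T_C/T_H, so Q_C = 5630 × 291.00/572.00 = 2860 J.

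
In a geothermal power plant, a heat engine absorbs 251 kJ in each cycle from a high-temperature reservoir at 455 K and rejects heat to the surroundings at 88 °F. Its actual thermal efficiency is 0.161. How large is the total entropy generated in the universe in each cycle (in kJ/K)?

T_C = 88 °F → (88 − 32) × 5/9 = 31.11 °C = 304.26 K.
W = η·Q_H = 0.161 × 251 = 40.41 kJ, so Q_C = Q_H − W = 210.6 kJ.
Reservoir entropy changes: ΔS_H = −Q_H/T_H = −251/455.00 = -0.5516 kJ/K and ΔS_C = +Q_C/T_C = 210.6/304.26 = 0.6921 kJ/K.
ΔS_univ = −Q_H/T_H + Q_C/T_C = 0.1405 kJ/K (> 0, since η = 0.161 < η_Carnot = 0.331).

ΔS_univ ≈ 0.1405 kJ/K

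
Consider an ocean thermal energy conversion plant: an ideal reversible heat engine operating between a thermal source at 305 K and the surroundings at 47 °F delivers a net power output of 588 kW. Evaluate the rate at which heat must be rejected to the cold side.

Q̇_C ≈ 7040 kW

T_C = 47 °F → (47 − 32) × 5/9 = 8.33 °C = 281.48 K.
Carnot efficiency: η = 1 − T_C/T_H = 1 − 281.48/305.00 = 0.0771.
Since Q_C/Q_H = T_C/T_H and Q_H = W/η, Q_C = W·T_C/(T_H − T_C) = 588 × 281.48/23.52 = 7040 kW.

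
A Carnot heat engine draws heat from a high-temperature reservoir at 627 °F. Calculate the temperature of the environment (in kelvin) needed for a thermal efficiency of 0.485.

T_H = 627 °F → (627 − 32) × 5/9 = 330.56 °C = 603.71 K.
From η = 1 − T_C/T_H, T_C = T_H·(1 − η) = 603.71 × (1 − 0.485) = 311 K.

T_C ≈ 311 K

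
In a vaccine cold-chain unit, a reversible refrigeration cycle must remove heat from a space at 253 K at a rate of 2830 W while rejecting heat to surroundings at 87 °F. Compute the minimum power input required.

T_H = 87 °F → (87 − 32) × 5/9 = 30.56 °C = 303.71 K.
The reversible coefficient of performance is COP_R = T_C/(T_H − T_C) = 253.00/50.71 = 4.9896.
W = Q_C/COP_R = 2830/4.9896 = 567.2 W.

Ẇ_in ≈ 567.2 W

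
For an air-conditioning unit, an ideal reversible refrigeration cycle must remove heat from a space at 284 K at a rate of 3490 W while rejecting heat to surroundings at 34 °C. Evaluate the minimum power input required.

T_H = 34 °C → 34 + 273.15 = 307.15 K.
Carnot COP: COP_R = T_C/(T_H − T_C) = 284.00/23.15 = 12.2678.
W = Q_C/COP_R = 3490/12.2678 = 284.5 W.

Ẇ_in ≈ 284.5 W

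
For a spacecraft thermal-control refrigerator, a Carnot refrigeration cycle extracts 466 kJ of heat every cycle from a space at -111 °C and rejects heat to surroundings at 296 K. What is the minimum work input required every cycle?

W_in ≈ 385 kJ

T_C = -111 °C → -111 + 273.15 = 162.15 K.
COP_R = T_C/(T_H − T_C) = 162.15/133.85 = 1.2114.
W = Q_C/COP_R = 466/1.2114 = 385 kJ.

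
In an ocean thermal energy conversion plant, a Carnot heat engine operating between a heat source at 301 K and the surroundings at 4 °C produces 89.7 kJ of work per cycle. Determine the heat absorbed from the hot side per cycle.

T_C = 4 °C → 4 + 273.15 = 277.15 K.
η_rev = 1 − T_C/T_H = 1 − 277.15/301.00 = 0.0792.
Q_H = W/η = 89.7/0.0792 = 1132 kJ.

Q_H ≈ 1132 kJ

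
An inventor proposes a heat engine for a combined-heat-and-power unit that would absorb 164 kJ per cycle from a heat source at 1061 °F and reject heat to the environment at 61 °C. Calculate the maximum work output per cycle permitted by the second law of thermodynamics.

T_H = 1061 °F → (1061 − 32) × 5/9 = 571.67 °C = 844.82 K.
T_C = 61 °C → 61 + 273.15 = 334.15 K.
By the Carnot theorem, η_max = 1 − T_C/T_H = 1 − 334.15/844.82 = 0.6045.
W_max = η_max · Q_H = 0.6045 × 164 = 99.1 kJ.

W_max ≈ 99.1 kJ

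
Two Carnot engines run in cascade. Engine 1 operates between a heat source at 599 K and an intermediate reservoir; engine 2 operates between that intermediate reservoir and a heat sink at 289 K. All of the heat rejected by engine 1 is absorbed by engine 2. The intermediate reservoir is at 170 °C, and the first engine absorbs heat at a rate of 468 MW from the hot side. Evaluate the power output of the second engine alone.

Ẇ₂ ≈ 120.4 MW

T_m = 170 °C → 170 + 273.15 = 443.15 K.
Heat entering the second stage: Q_m = Q_H·(T_m/T_H) = 468 × 443.15/599.00 = 346.2 MW.
Second-stage efficiency η₂ = 1 − T_C/T_m = 1 − 289.00/443.15 = 0.3479, so W₂ = η₂·Q_m = 120.4 MW.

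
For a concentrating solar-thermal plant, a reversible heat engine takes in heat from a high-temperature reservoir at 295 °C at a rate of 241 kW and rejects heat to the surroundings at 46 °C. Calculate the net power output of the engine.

T_H = 295 °C → 295 + 273.15 = 568.15 K.
T_C = 46 °C → 46 + 273.15 = 319.15 K.
Since the cycle is reversible, η = 1 − T_C/T_H = 1 − 319.15/568.15 = 0.4383.
W = η·Q_H = 0.4383 × 241 = 106 kW.

Ẇ ≈ 106 kW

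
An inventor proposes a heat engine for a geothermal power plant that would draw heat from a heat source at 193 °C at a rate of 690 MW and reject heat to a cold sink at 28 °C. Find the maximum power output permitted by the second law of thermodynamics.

T_H = 193 °C → 193 + 273.15 = 466.15 K.
T_C = 28 °C → 28 + 273.15 = 301.15 K.
No engine can exceed the Carnot limit: η_max = 1 − T_C/T_H = 1 − 301.15/466.15 = 0.3540.
W_max = η_max · Q_H = 0.3540 × 690 = 244 MW.

Ẇ_max ≈ 244 MW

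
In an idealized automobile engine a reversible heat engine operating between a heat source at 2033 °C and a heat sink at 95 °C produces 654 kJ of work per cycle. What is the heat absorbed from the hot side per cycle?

Q_H ≈ 778.2 kJ

T_H = 2033 °C → 2033 + 273.15 = 2306.15 K.
T_C = 95 °C → 95 + 273.15 = 368.15 K.
For a reversible engine, η = 1 − T_C/T_H = 1 − 368.15/2306.15 = 0.8404.
Q_H = W/η = 654/0.8404 = 778.2 kJ.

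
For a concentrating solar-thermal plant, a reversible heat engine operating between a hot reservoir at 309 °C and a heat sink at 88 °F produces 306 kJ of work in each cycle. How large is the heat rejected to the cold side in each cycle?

T_H = 309 °C → 309 + 273.15 = 582.15 K.
T_C = 88 °F → (88 − 32) × 5/9 = 31.11 °C = 304.26 K.
η_rev = 1 − T_C/T_H = 1 − 304.26/582.15 = 0.4773.
Since Q_C/Q_H = T_C/T_H and Q_H = W/η, Q_C = W·T_C/(T_H − T_C) = 306 × 304.26/277.89 = 335 kJ.

Q_C ≈ 335 kJ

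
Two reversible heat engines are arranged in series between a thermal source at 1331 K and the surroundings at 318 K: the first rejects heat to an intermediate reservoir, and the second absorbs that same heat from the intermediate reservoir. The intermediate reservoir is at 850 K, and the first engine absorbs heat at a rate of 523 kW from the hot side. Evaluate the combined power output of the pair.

Ẇ_total ≈ 398 kW

Two reversible stages in series are equivalent to a single Carnot engine between T_H and T_C, so η_total = 1 − T_C/T_H = 1 − 318.00/1331.00 = 0.7611.
W_total = η_total · Q_H = 0.7611 × 523 = 398 kW.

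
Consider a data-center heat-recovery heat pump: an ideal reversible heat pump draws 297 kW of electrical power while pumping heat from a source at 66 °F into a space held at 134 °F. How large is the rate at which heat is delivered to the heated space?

Q̇_H ≈ 2593 kW

T_H = 134 °F → (134 − 32) × 5/9 = 56.67 °C = 329.82 K.
T_C = 66 °F → (66 − 32) × 5/9 = 18.89 °C = 292.04 K.
Reversible heating COP: COP_HP = T_H/(T_H − T_C) = 329.82/37.78 = 8.7304.
Q_H = COP_HP · W = 8.7304 × 297 = 2593 kW.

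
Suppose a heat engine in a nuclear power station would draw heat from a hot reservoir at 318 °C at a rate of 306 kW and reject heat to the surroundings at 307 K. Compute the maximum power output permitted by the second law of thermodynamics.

Ẇ_max ≈ 147 kW

T_H = 318 °C → 318 + 273.15 = 591.15 K.
The upper bound on efficiency is η_max = 1 − T_C/T_H = 1 − 307.00/591.15 = 0.4807.
W_max = η_max · Q_H = 0.4807 × 306 = 147 kW.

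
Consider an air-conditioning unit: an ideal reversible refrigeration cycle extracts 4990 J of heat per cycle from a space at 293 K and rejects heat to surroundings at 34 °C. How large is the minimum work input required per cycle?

W_in ≈ 241.0 J

T_H = 34 °C → 34 + 273.15 = 307.15 K.
Carnot COP: COP_R = T_C/(T_H − T_C) = 293.00/14.15 = 20.7067.
W = Q_C/COP_R = 4990/20.7067 = 241.0 J.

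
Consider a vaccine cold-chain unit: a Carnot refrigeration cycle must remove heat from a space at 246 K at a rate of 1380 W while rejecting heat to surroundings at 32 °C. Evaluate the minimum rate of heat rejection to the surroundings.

Q̇_H ≈ 1712 W

T_H = 32 °C → 32 + 273.15 = 305.15 K.
For a reversible cycle Q_H/Q_C = T_H/T_C, so Q_H = Q_C·T_H/T_C = 1380 × 305.15/246.00 = 1712 W.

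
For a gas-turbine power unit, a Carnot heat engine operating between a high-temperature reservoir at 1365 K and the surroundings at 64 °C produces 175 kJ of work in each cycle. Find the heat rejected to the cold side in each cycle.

Q_C ≈ 57.4 kJ

T_C = 64 °C → 64 + 273.15 = 337.15 K.
η_rev = 1 − T_C/T_H = 1 − 337.15/1365.00 = 0.7530.
Since Q_C/Q_H = T_C/T_H and Q_H = W/η, Q_C = W·T_C/(T_H − T_C) = 175 × 337.15/1027.85 = 57.4 kJ.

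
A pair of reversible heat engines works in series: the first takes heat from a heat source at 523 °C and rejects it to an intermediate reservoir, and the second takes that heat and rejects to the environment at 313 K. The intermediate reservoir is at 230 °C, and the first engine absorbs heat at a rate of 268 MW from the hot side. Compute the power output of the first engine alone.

Ẇ₁ ≈ 98.6 MW

T_H = 523 °C → 523 + 273.15 = 796.15 K.
T_m = 230 °C → 230 + 273.15 = 503.15 K.
First-stage efficiency η₁ = 1 − T_m/T_H = 1 − 503.15/796.15 = 0.3680.
W₁ = η₁·Q_H = 0.3680 × 268 = 98.6 MW.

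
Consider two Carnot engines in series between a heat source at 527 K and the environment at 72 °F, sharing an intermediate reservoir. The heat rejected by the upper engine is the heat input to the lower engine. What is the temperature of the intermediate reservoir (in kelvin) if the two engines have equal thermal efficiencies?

T_C = 72 °F → (72 − 32) × 5/9 = 22.22 °C = 295.37 K.
Equal efficiencies require 1 − T_m/T_H = 1 − T_C/T_m, i.e. T_m/T_H = T_C/T_m, so T_m = √(T_H·T_C) = √(527.00 × 295.37) = 394.5 K.

T_m ≈ 394.5 K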